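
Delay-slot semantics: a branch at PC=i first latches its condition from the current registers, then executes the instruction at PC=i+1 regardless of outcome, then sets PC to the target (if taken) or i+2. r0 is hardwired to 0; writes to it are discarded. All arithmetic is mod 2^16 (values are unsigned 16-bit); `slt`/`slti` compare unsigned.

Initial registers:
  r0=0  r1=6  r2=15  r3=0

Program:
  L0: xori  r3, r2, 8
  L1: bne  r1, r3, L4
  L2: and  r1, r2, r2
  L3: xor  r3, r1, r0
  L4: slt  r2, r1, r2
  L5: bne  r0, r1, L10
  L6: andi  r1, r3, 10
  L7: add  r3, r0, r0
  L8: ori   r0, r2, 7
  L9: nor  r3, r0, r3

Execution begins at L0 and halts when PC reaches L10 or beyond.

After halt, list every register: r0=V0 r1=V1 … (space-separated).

r0=0 r1=2 r2=0 r3=7

#0 xori  r3, r2, 8 ; 0/6/15/7
#1 bne  r1, r3, L4 ; 0/6/15/7 ; →target
#2 and  r1, r2, r2 ; 0/15/15/7
#4 slt  r2, r1, r2 ; 0/15/0/7
#5 bne  r0, r1, L10 ; 0/15/0/7 ; →target
#6 andi  r1, r3, 10 ; 0/2/0/7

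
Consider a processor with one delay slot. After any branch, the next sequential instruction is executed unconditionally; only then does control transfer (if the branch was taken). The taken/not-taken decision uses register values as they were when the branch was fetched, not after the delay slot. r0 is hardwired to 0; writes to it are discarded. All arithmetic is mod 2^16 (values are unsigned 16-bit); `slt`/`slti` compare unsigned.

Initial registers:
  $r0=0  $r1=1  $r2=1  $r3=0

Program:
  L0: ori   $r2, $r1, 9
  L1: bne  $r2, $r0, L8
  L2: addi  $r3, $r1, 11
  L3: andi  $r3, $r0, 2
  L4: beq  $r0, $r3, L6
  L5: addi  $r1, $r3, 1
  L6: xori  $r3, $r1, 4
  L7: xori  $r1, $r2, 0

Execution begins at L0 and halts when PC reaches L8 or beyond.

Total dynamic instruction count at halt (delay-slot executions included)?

3

PC=0  ori   $r2, $r1, 9      | $r0=0 $r1=1 $r2=9 $r3=0
PC=1  bne  $r2, $r0, L8      | $r0=0 $r1=1 $r2=9 $r3=0  [TAKEN]
PC=2  addi  $r3, $r1, 11     | $r0=0 $r1=1 $r2=9 $r3=12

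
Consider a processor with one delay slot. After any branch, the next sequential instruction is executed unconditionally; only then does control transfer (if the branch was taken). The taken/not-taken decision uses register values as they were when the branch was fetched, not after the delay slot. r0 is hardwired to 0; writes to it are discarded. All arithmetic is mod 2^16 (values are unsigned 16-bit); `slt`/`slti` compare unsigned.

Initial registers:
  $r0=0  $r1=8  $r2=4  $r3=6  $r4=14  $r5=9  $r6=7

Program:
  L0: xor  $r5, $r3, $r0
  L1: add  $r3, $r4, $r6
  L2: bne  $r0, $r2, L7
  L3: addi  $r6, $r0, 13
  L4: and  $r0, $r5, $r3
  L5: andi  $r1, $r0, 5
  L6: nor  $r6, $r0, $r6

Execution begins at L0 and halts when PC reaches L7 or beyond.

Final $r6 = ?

[0] xor  $r5, $r3, $r0  →  {$r0:0, $r1:8, $r2:4, $r3:6, $r4:14, $r5:6, $r6:7}
[1] add  $r3, $r4, $r6  →  {$r0:0, $r1:8, $r2:4, $r3:21, $r4:14, $r5:6, $r6:7}
[2] bne  $r0, $r2, L7  →  {$r0:0, $r1:8, $r2:4, $r3:21, $r4:14, $r5:6, $r6:7}  ⟨branch taken⟩
[3] addi  $r6, $r0, 13  →  {$r0:0, $r1:8, $r2:4, $r3:21, $r4:14, $r5:6, $r6:13}

13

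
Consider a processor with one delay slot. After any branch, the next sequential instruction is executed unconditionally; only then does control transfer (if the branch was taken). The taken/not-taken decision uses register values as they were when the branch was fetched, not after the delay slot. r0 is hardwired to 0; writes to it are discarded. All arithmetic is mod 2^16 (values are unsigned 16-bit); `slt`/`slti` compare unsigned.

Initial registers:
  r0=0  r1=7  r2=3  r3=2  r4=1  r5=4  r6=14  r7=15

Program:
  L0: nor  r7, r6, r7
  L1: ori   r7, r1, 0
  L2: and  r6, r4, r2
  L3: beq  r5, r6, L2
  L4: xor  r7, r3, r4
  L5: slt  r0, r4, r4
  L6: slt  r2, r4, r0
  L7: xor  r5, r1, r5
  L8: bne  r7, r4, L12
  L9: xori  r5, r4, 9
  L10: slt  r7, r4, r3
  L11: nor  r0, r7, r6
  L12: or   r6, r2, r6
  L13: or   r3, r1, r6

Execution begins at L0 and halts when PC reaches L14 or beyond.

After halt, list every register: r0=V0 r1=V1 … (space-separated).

r0=0 r1=7 r2=0 r3=7 r4=1 r5=8 r6=1 r7=3

#0 nor  r7, r6, r7 ; 0/7/3/2/1/4/14/65520
#1 ori   r7, r1, 0 ; 0/7/3/2/1/4/14/7
#2 and  r6, r4, r2 ; 0/7/3/2/1/4/1/7
#3 beq  r5, r6, L2 ; 0/7/3/2/1/4/1/7 ; →fallthru
#4 xor  r7, r3, r4 ; 0/7/3/2/1/4/1/3
#5 slt  r0, r4, r4 ; 0/7/3/2/1/4/1/3
#6 slt  r2, r4, r0 ; 0/7/0/2/1/4/1/3
#7 xor  r5, r1, r5 ; 0/7/0/2/1/3/1/3
#8 bne  r7, r4, L12 ; 0/7/0/2/1/3/1/3 ; →target
#9 xori  r5, r4, 9 ; 0/7/0/2/1/8/1/3
#12 or   r6, r2, r6 ; 0/7/0/2/1/8/1/3
#13 or   r3, r1, r6 ; 0/7/0/7/1/8/1/3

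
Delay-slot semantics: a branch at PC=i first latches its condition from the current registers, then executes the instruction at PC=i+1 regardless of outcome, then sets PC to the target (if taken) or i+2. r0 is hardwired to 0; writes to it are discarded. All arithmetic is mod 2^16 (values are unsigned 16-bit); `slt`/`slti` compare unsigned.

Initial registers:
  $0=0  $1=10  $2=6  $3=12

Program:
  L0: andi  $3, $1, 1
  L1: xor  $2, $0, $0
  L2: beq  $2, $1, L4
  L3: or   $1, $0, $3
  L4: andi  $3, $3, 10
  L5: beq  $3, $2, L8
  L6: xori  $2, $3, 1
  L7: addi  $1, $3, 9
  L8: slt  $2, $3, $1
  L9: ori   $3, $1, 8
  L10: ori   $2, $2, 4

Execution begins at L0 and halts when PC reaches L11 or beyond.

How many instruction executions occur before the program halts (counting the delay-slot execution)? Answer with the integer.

10

#0 andi  $3, $1, 1 ; 0/10/6/0
#1 xor  $2, $0, $0 ; 0/10/0/0
#2 beq  $2, $1, L4 ; 0/10/0/0 ; →fallthru
#3 or   $1, $0, $3 ; 0/0/0/0
#4 andi  $3, $3, 10 ; 0/0/0/0
#5 beq  $3, $2, L8 ; 0/0/0/0 ; →target
#6 xori  $2, $3, 1 ; 0/0/1/0
#8 slt  $2, $3, $1 ; 0/0/0/0
#9 ori   $3, $1, 8 ; 0/0/0/8
#10 ori   $2, $2, 4 ; 0/0/4/8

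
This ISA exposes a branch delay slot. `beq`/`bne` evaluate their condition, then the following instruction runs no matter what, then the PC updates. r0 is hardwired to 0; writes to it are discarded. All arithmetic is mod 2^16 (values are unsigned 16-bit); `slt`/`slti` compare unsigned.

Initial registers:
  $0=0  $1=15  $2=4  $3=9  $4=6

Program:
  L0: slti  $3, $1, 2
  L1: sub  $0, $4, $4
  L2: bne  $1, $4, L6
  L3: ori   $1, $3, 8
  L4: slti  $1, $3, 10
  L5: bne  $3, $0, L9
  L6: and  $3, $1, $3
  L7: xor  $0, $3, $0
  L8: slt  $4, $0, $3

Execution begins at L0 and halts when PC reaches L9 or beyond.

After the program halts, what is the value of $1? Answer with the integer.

[0] slti  $3, $1, 2  →  {$0:0, $1:15, $2:4, $3:0, $4:6}
[1] sub  $0, $4, $4  →  {$0:0, $1:15, $2:4, $3:0, $4:6}
[2] bne  $1, $4, L6  →  {$0:0, $1:15, $2:4, $3:0, $4:6}  ⟨branch taken⟩
[3] ori   $1, $3, 8  →  {$0:0, $1:8, $2:4, $3:0, $4:6}
[6] and  $3, $1, $3  →  {$0:0, $1:8, $2:4, $3:0, $4:6}
[7] xor  $0, $3, $0  →  {$0:0, $1:8, $2:4, $3:0, $4:6}
[8] slt  $4, $0, $3  →  {$0:0, $1:8, $2:4, $3:0, $4:0}

8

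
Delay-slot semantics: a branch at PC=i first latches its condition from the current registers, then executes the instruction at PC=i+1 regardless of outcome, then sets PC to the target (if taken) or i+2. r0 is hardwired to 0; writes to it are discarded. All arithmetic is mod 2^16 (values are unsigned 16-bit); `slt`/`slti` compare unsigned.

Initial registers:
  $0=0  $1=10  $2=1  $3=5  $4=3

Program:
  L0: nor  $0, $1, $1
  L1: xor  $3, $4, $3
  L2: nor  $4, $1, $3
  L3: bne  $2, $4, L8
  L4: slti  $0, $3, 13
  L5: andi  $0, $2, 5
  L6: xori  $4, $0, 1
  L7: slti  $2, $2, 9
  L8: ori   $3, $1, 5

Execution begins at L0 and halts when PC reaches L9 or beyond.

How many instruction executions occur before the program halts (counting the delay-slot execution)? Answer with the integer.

6

  step pc=0: nor  $0, $1, $1  regs=(0,10,1,5,3)
  step pc=1: xor  $3, $4, $3  regs=(0,10,1,6,3)
  step pc=2: nor  $4, $1, $3  regs=(0,10,1,6,65521)
  step pc=3: bne  $2, $4, L8  cond=T  regs=(0,10,1,6,65521)
  step pc=4: slti  $0, $3, 13  regs=(0,10,1,6,65521)
  step pc=8: ori   $3, $1, 5  regs=(0,10,1,15,65521)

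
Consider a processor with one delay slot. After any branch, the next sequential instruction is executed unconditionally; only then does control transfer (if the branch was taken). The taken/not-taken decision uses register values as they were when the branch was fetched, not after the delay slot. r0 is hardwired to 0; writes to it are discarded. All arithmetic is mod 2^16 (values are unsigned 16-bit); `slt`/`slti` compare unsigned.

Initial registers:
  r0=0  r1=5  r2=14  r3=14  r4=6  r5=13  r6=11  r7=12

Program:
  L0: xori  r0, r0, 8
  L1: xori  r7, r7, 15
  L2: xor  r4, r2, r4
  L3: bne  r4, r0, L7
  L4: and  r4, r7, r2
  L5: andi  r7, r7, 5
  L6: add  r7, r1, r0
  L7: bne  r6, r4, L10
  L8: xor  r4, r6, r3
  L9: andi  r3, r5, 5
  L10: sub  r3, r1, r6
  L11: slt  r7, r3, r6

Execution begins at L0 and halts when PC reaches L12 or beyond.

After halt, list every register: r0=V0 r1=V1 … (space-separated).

  step pc=0: xori  r0, r0, 8  regs=(0,5,14,14,6,13,11,12)
  step pc=1: xori  r7, r7, 15  regs=(0,5,14,14,6,13,11,3)
  step pc=2: xor  r4, r2, r4  regs=(0,5,14,14,8,13,11,3)
  step pc=3: bne  r4, r0, L7  cond=T  regs=(0,5,14,14,8,13,11,3)
  step pc=4: and  r4, r7, r2  regs=(0,5,14,14,2,13,11,3)
  step pc=7: bne  r6, r4, L10  cond=T  regs=(0,5,14,14,2,13,11,3)
  step pc=8: xor  r4, r6, r3  regs=(0,5,14,14,5,13,11,3)
  step pc=10: sub  r3, r1, r6  regs=(0,5,14,65530,5,13,11,3)
  step pc=11: slt  r7, r3, r6  regs=(0,5,14,65530,5,13,11,0)

r0=0 r1=5 r2=14 r3=65530 r4=5 r5=13 r6=11 r7=0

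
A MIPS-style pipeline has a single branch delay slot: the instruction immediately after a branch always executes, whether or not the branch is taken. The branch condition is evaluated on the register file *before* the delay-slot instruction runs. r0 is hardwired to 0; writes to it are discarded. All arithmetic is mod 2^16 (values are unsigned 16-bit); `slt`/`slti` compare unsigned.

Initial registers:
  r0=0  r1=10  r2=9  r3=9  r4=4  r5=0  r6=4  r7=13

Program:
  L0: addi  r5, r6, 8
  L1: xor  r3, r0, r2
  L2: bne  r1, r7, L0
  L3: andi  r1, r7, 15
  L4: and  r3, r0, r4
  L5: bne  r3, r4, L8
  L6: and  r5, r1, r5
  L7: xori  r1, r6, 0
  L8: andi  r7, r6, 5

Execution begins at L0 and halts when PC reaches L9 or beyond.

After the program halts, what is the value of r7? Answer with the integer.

PC=0  addi  r5, r6, 8        | r0=0 r1=10 r2=9 r3=9 r4=4 r5=12 r6=4 r7=13
PC=1  xor  r3, r0, r2        | r0=0 r1=10 r2=9 r3=9 r4=4 r5=12 r6=4 r7=13
PC=2  bne  r1, r7, L0        | r0=0 r1=10 r2=9 r3=9 r4=4 r5=12 r6=4 r7=13  [TAKEN]
PC=3  andi  r1, r7, 15       | r0=0 r1=13 r2=9 r3=9 r4=4 r5=12 r6=4 r7=13
PC=0  addi  r5, r6, 8        | r0=0 r1=13 r2=9 r3=9 r4=4 r5=12 r6=4 r7=13
PC=1  xor  r3, r0, r2        | r0=0 r1=13 r2=9 r3=9 r4=4 r5=12 r6=4 r7=13
PC=2  bne  r1, r7, L0        | r0=0 r1=13 r2=9 r3=9 r4=4 r5=12 r6=4 r7=13  [not taken]
PC=3  andi  r1, r7, 15       | r0=0 r1=13 r2=9 r3=9 r4=4 r5=12 r6=4 r7=13
PC=4  and  r3, r0, r4        | r0=0 r1=13 r2=9 r3=0 r4=4 r5=12 r6=4 r7=13
PC=5  bne  r3, r4, L8        | r0=0 r1=13 r2=9 r3=0 r4=4 r5=12 r6=4 r7=13  [TAKEN]
PC=6  and  r5, r1, r5        | r0=0 r1=13 r2=9 r3=0 r4=4 r5=12 r6=4 r7=13
PC=8  andi  r7, r6, 5        | r0=0 r1=13 r2=9 r3=0 r4=4 r5=12 r6=4 r7=4

4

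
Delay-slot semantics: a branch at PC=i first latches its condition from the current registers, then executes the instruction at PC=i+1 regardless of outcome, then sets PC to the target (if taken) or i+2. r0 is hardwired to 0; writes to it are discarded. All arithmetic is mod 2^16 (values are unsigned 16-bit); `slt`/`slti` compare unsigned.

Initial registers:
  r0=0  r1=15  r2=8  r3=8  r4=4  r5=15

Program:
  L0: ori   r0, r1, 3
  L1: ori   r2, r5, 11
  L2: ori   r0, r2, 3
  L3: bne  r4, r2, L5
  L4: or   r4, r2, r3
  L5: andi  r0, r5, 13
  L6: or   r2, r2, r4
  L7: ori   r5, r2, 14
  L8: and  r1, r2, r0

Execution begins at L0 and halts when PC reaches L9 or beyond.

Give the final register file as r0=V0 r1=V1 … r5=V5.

PC=0  ori   r0, r1, 3        | r0=0 r1=15 r2=8 r3=8 r4=4 r5=15
PC=1  ori   r2, r5, 11       | r0=0 r1=15 r2=15 r3=8 r4=4 r5=15
PC=2  ori   r0, r2, 3        | r0=0 r1=15 r2=15 r3=8 r4=4 r5=15
PC=3  bne  r4, r2, L5        | r0=0 r1=15 r2=15 r3=8 r4=4 r5=15  [TAKEN]
PC=4  or   r4, r2, r3        | r0=0 r1=15 r2=15 r3=8 r4=15 r5=15
PC=5  andi  r0, r5, 13       | r0=0 r1=15 r2=15 r3=8 r4=15 r5=15
PC=6  or   r2, r2, r4        | r0=0 r1=15 r2=15 r3=8 r4=15 r5=15
PC=7  ori   r5, r2, 14       | r0=0 r1=15 r2=15 r3=8 r4=15 r5=15
PC=8  and  r1, r2, r0        | r0=0 r1=0 r2=15 r3=8 r4=15 r5=15

r0=0 r1=0 r2=15 r3=8 r4=15 r5=15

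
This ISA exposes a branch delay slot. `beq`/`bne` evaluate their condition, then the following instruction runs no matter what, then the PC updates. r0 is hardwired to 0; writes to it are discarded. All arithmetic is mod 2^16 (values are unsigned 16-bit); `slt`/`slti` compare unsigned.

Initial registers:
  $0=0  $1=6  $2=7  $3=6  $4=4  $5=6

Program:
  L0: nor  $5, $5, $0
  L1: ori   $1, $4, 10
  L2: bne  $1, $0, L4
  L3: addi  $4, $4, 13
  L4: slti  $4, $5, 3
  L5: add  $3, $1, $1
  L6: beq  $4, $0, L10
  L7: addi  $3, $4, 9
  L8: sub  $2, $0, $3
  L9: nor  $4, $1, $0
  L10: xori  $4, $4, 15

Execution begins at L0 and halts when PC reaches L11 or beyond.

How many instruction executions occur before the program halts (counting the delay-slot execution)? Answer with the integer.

#0 nor  $5, $5, $0 ; 0/6/7/6/4/65529
#1 ori   $1, $4, 10 ; 0/14/7/6/4/65529
#2 bne  $1, $0, L4 ; 0/14/7/6/4/65529 ; →target
#3 addi  $4, $4, 13 ; 0/14/7/6/17/65529
#4 slti  $4, $5, 3 ; 0/14/7/6/0/65529
#5 add  $3, $1, $1 ; 0/14/7/28/0/65529
#6 beq  $4, $0, L10 ; 0/14/7/28/0/65529 ; →target
#7 addi  $3, $4, 9 ; 0/14/7/9/0/65529
#10 xori  $4, $4, 15 ; 0/14/7/9/15/65529

9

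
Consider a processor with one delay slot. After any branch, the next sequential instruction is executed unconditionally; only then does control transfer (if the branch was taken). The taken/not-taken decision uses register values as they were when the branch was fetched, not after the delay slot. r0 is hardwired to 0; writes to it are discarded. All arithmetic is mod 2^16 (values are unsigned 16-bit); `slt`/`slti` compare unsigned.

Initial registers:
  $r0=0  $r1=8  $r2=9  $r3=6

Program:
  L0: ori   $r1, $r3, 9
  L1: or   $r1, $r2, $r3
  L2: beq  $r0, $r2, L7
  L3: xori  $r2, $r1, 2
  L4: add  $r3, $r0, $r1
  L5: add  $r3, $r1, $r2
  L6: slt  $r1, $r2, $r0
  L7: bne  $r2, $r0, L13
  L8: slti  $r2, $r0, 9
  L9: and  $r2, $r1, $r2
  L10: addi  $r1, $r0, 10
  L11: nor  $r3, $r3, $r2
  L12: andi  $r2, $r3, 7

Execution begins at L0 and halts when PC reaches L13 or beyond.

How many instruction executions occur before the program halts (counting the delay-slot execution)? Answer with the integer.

[0] ori   $r1, $r3, 9  →  {$r0:0, $r1:15, $r2:9, $r3:6}
[1] or   $r1, $r2, $r3  →  {$r0:0, $r1:15, $r2:9, $r3:6}
[2] beq  $r0, $r2, L7  →  {$r0:0, $r1:15, $r2:9, $r3:6}  ⟨branch fallthrough⟩
[3] xori  $r2, $r1, 2  →  {$r0:0, $r1:15, $r2:13, $r3:6}
[4] add  $r3, $r0, $r1  →  {$r0:0, $r1:15, $r2:13, $r3:15}
[5] add  $r3, $r1, $r2  →  {$r0:0, $r1:15, $r2:13, $r3:28}
[6] slt  $r1, $r2, $r0  →  {$r0:0, $r1:0, $r2:13, $r3:28}
[7] bne  $r2, $r0, L13  →  {$r0:0, $r1:0, $r2:13, $r3:28}  ⟨branch taken⟩
[8] slti  $r2, $r0, 9  →  {$r0:0, $r1:0, $r2:1, $r3:28}

9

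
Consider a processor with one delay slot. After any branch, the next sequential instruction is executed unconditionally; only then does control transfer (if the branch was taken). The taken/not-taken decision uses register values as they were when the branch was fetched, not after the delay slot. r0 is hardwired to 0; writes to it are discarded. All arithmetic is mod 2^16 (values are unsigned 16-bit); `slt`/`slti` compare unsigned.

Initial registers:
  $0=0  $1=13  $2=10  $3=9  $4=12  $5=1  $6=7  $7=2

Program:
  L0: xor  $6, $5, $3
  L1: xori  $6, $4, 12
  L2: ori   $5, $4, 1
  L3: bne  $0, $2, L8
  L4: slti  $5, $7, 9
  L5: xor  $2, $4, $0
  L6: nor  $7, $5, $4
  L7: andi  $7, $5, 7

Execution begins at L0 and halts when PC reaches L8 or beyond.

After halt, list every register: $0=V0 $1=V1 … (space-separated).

PC=0  xor  $6, $5, $3        | $0=0 $1=13 $2=10 $3=9 $4=12 $5=1 $6=8 $7=2
PC=1  xori  $6, $4, 12       | $0=0 $1=13 $2=10 $3=9 $4=12 $5=1 $6=0 $7=2
PC=2  ori   $5, $4, 1        | $0=0 $1=13 $2=10 $3=9 $4=12 $5=13 $6=0 $7=2
PC=3  bne  $0, $2, L8        | $0=0 $1=13 $2=10 $3=9 $4=12 $5=13 $6=0 $7=2  [TAKEN]
PC=4  slti  $5, $7, 9        | $0=0 $1=13 $2=10 $3=9 $4=12 $5=1 $6=0 $7=2

$0=0 $1=13 $2=10 $3=9 $4=12 $5=1 $6=0 $7=2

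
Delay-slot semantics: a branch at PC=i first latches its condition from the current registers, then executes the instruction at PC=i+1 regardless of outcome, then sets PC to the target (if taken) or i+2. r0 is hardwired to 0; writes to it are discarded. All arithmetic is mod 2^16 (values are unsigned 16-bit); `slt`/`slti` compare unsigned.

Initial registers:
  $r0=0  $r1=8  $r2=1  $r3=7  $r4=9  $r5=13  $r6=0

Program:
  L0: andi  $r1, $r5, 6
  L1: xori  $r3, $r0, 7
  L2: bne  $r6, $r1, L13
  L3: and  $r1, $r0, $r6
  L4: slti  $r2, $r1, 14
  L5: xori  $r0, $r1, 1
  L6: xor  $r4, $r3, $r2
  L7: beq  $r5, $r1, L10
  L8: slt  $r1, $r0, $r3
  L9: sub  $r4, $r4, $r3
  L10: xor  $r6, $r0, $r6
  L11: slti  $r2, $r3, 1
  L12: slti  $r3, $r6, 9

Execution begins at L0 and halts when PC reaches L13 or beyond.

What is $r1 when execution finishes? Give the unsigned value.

0

  step pc=0: andi  $r1, $r5, 6  regs=(0,4,1,7,9,13,0)
  step pc=1: xori  $r3, $r0, 7  regs=(0,4,1,7,9,13,0)
  step pc=2: bne  $r6, $r1, L13  cond=T  regs=(0,4,1,7,9,13,0)
  step pc=3: and  $r1, $r0, $r6  regs=(0,0,1,7,9,13,0)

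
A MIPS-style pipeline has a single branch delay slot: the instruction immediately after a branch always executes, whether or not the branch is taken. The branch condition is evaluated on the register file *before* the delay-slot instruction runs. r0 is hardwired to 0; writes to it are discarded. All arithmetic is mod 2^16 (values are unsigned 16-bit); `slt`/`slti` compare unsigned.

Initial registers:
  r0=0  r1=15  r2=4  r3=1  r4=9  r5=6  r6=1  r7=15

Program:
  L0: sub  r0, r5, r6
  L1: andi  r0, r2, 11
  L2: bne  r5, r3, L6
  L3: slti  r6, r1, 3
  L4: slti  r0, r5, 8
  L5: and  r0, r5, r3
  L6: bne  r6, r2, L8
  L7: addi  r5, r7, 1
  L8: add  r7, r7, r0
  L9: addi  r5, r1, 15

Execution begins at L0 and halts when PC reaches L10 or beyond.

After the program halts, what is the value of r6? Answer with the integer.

0

[0] sub  r0, r5, r6  →  {r0:0, r1:15, r2:4, r3:1, r4:9, r5:6, r6:1, r7:15}
[1] andi  r0, r2, 11  →  {r0:0, r1:15, r2:4, r3:1, r4:9, r5:6, r6:1, r7:15}
[2] bne  r5, r3, L6  →  {r0:0, r1:15, r2:4, r3:1, r4:9, r5:6, r6:1, r7:15}  ⟨branch taken⟩
[3] slti  r6, r1, 3  →  {r0:0, r1:15, r2:4, r3:1, r4:9, r5:6, r6:0, r7:15}
[6] bne  r6, r2, L8  →  {r0:0, r1:15, r2:4, r3:1, r4:9, r5:6, r6:0, r7:15}  ⟨branch taken⟩
[7] addi  r5, r7, 1  →  {r0:0, r1:15, r2:4, r3:1, r4:9, r5:16, r6:0, r7:15}
[8] add  r7, r7, r0  →  {r0:0, r1:15, r2:4, r3:1, r4:9, r5:16, r6:0, r7:15}
[9] addi  r5, r1, 15  →  {r0:0, r1:15, r2:4, r3:1, r4:9, r5:30, r6:0, r7:15}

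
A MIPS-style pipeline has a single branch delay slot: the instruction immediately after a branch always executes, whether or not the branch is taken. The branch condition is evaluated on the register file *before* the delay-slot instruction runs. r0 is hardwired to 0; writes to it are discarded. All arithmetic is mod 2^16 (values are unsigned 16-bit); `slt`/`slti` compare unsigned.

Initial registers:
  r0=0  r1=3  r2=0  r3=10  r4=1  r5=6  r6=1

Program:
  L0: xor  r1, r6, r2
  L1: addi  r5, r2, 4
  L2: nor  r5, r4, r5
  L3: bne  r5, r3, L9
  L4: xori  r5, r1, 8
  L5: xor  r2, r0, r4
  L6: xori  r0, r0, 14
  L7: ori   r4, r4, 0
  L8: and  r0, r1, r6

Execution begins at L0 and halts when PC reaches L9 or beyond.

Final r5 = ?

9

#0 xor  r1, r6, r2 ; 0/1/0/10/1/6/1
#1 addi  r5, r2, 4 ; 0/1/0/10/1/4/1
#2 nor  r5, r4, r5 ; 0/1/0/10/1/65530/1
#3 bne  r5, r3, L9 ; 0/1/0/10/1/65530/1 ; →target
#4 xori  r5, r1, 8 ; 0/1/0/10/1/9/1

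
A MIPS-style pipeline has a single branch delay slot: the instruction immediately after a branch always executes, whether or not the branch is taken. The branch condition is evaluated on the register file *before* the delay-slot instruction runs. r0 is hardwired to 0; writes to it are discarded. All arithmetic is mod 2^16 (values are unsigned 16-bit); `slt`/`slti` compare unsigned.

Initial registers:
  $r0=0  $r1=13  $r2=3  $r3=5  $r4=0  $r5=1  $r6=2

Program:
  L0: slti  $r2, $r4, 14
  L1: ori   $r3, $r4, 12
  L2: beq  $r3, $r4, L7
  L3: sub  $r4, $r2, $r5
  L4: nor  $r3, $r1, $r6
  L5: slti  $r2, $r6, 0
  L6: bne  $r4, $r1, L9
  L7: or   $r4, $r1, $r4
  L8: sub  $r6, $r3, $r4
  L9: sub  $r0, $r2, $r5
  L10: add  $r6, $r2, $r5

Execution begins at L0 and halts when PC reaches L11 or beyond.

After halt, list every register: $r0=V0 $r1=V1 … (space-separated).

[0] slti  $r2, $r4, 14  →  {$r0:0, $r1:13, $r2:1, $r3:5, $r4:0, $r5:1, $r6:2}
[1] ori   $r3, $r4, 12  →  {$r0:0, $r1:13, $r2:1, $r3:12, $r4:0, $r5:1, $r6:2}
[2] beq  $r3, $r4, L7  →  {$r0:0, $r1:13, $r2:1, $r3:12, $r4:0, $r5:1, $r6:2}  ⟨branch fallthrough⟩
[3] sub  $r4, $r2, $r5  →  {$r0:0, $r1:13, $r2:1, $r3:12, $r4:0, $r5:1, $r6:2}
[4] nor  $r3, $r1, $r6  →  {$r0:0, $r1:13, $r2:1, $r3:65520, $r4:0, $r5:1, $r6:2}
[5] slti  $r2, $r6, 0  →  {$r0:0, $r1:13, $r2:0, $r3:65520, $r4:0, $r5:1, $r6:2}
[6] bne  $r4, $r1, L9  →  {$r0:0, $r1:13, $r2:0, $r3:65520, $r4:0, $r5:1, $r6:2}  ⟨branch taken⟩
[7] or   $r4, $r1, $r4  →  {$r0:0, $r1:13, $r2:0, $r3:65520, $r4:13, $r5:1, $r6:2}
[9] sub  $r0, $r2, $r5  →  {$r0:0, $r1:13, $r2:0, $r3:65520, $r4:13, $r5:1, $r6:2}
[10] add  $r6, $r2, $r5  →  {$r0:0, $r1:13, $r2:0, $r3:65520, $r4:13, $r5:1, $r6:1}

$r0=0 $r1=13 $r2=0 $r3=65520 $r4=13 $r5=1 $r6=1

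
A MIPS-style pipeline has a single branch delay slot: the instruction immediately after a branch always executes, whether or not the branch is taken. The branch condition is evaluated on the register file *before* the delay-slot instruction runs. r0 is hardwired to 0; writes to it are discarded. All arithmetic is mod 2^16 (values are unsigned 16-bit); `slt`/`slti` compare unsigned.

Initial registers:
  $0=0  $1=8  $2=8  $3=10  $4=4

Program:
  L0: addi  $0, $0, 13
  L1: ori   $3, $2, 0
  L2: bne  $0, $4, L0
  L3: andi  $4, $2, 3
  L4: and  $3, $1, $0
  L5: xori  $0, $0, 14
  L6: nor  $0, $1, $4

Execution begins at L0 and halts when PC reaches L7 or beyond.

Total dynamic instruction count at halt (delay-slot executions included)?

11

#0 addi  $0, $0, 13 ; 0/8/8/10/4
#1 ori   $3, $2, 0 ; 0/8/8/8/4
#2 bne  $0, $4, L0 ; 0/8/8/8/4 ; →target
#3 andi  $4, $2, 3 ; 0/8/8/8/0
#0 addi  $0, $0, 13 ; 0/8/8/8/0
#1 ori   $3, $2, 0 ; 0/8/8/8/0
#2 bne  $0, $4, L0 ; 0/8/8/8/0 ; →fallthru
#3 andi  $4, $2, 3 ; 0/8/8/8/0
#4 and  $3, $1, $0 ; 0/8/8/0/0
#5 xori  $0, $0, 14 ; 0/8/8/0/0
#6 nor  $0, $1, $4 ; 0/8/8/0/0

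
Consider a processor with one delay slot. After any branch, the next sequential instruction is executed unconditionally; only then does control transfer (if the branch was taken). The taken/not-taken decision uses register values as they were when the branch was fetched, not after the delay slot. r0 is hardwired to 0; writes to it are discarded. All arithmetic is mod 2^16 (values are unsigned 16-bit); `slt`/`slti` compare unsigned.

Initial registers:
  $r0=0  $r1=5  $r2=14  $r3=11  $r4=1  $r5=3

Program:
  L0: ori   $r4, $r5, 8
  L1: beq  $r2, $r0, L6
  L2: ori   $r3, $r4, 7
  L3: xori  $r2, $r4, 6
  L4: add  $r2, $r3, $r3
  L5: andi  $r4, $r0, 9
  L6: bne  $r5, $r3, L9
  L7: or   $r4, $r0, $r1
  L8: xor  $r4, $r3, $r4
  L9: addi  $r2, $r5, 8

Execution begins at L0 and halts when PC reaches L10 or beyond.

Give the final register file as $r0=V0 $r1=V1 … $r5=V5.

$r0=0 $r1=5 $r2=11 $r3=15 $r4=5 $r5=3

  step pc=0: ori   $r4, $r5, 8  regs=(0,5,14,11,11,3)
  step pc=1: beq  $r2, $r0, L6  cond=F  regs=(0,5,14,11,11,3)
  step pc=2: ori   $r3, $r4, 7  regs=(0,5,14,15,11,3)
  step pc=3: xori  $r2, $r4, 6  regs=(0,5,13,15,11,3)
  step pc=4: add  $r2, $r3, $r3  regs=(0,5,30,15,11,3)
  step pc=5: andi  $r4, $r0, 9  regs=(0,5,30,15,0,3)
  step pc=6: bne  $r5, $r3, L9  cond=T  regs=(0,5,30,15,0,3)
  step pc=7: or   $r4, $r0, $r1  regs=(0,5,30,15,5,3)
  step pc=9: addi  $r2, $r5, 8  regs=(0,5,11,15,5,3)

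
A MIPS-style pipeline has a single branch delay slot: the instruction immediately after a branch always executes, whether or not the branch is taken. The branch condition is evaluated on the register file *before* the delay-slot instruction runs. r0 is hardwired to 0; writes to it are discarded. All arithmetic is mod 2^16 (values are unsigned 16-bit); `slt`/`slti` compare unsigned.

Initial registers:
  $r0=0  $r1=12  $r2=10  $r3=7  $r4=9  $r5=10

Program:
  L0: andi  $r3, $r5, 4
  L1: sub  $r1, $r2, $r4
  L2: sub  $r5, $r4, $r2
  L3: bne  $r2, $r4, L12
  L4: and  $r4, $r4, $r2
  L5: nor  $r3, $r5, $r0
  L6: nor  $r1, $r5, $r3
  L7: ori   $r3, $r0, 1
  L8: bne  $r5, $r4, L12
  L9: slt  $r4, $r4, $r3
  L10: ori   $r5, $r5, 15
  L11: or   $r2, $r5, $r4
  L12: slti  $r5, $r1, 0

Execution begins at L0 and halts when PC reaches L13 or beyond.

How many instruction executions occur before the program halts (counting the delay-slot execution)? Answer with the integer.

[0] andi  $r3, $r5, 4  →  {$r0:0, $r1:12, $r2:10, $r3:0, $r4:9, $r5:10}
[1] sub  $r1, $r2, $r4  →  {$r0:0, $r1:1, $r2:10, $r3:0, $r4:9, $r5:10}
[2] sub  $r5, $r4, $r2  →  {$r0:0, $r1:1, $r2:10, $r3:0, $r4:9, $r5:65535}
[3] bne  $r2, $r4, L12  →  {$r0:0, $r1:1, $r2:10, $r3:0, $r4:9, $r5:65535}  ⟨branch taken⟩
[4] and  $r4, $r4, $r2  →  {$r0:0, $r1:1, $r2:10, $r3:0, $r4:8, $r5:65535}
[12] slti  $r5, $r1, 0  →  {$r0:0, $r1:1, $r2:10, $r3:0, $r4:8, $r5:0}

6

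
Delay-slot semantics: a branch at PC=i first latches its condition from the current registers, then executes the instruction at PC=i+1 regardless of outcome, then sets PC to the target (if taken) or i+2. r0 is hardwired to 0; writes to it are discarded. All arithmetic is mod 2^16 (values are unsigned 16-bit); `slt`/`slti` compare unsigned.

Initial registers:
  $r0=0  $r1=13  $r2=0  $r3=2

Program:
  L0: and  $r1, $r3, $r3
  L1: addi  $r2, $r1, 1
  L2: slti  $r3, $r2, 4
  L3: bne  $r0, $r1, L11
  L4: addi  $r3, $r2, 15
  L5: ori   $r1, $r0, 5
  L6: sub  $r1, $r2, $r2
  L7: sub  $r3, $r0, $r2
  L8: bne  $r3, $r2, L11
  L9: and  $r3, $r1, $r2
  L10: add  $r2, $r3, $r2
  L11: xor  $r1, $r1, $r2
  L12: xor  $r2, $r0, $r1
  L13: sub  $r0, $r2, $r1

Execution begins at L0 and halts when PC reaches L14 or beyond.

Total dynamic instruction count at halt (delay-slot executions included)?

PC=0  and  $r1, $r3, $r3     | $r0=0 $r1=2 $r2=0 $r3=2
PC=1  addi  $r2, $r1, 1      | $r0=0 $r1=2 $r2=3 $r3=2
PC=2  slti  $r3, $r2, 4      | $r0=0 $r1=2 $r2=3 $r3=1
PC=3  bne  $r0, $r1, L11     | $r0=0 $r1=2 $r2=3 $r3=1  [TAKEN]
PC=4  addi  $r3, $r2, 15     | $r0=0 $r1=2 $r2=3 $r3=18
PC=11 xor  $r1, $r1, $r2     | $r0=0 $r1=1 $r2=3 $r3=18
PC=12 xor  $r2, $r0, $r1     | $r0=0 $r1=1 $r2=1 $r3=18
PC=13 sub  $r0, $r2, $r1     | $r0=0 $r1=1 $r2=1 $r3=18

8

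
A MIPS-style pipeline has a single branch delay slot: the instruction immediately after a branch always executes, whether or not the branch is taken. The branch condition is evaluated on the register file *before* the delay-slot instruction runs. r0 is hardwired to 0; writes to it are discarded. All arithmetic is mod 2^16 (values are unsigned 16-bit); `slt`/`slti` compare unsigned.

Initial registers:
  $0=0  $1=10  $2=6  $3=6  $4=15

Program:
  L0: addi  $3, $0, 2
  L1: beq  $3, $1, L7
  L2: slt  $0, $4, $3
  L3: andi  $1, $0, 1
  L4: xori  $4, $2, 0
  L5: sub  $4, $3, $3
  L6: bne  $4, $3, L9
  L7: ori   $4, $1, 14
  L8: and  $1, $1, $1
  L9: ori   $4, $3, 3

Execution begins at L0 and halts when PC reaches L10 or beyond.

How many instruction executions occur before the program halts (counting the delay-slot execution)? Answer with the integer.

  step pc=0: addi  $3, $0, 2  regs=(0,10,6,2,15)
  step pc=1: beq  $3, $1, L7  cond=F  regs=(0,10,6,2,15)
  step pc=2: slt  $0, $4, $3  regs=(0,10,6,2,15)
  step pc=3: andi  $1, $0, 1  regs=(0,0,6,2,15)
  step pc=4: xori  $4, $2, 0  regs=(0,0,6,2,6)
  step pc=5: sub  $4, $3, $3  regs=(0,0,6,2,0)
  step pc=6: bne  $4, $3, L9  cond=T  regs=(0,0,6,2,0)
  step pc=7: ori   $4, $1, 14  regs=(0,0,6,2,14)
  step pc=9: ori   $4, $3, 3  regs=(0,0,6,2,3)

9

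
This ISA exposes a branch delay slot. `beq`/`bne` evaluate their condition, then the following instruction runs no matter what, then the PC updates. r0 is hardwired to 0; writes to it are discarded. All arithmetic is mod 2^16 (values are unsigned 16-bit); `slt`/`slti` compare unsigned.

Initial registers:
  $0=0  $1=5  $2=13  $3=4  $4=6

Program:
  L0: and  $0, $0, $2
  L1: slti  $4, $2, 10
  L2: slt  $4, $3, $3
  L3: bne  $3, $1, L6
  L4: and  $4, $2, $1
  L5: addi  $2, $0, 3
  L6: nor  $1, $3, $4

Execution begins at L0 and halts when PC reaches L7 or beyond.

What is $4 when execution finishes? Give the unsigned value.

5

[0] and  $0, $0, $2  →  {$0:0, $1:5, $2:13, $3:4, $4:6}
[1] slti  $4, $2, 10  →  {$0:0, $1:5, $2:13, $3:4, $4:0}
[2] slt  $4, $3, $3  →  {$0:0, $1:5, $2:13, $3:4, $4:0}
[3] bne  $3, $1, L6  →  {$0:0, $1:5, $2:13, $3:4, $4:0}  ⟨branch taken⟩
[4] and  $4, $2, $1  →  {$0:0, $1:5, $2:13, $3:4, $4:5}
[6] nor  $1, $3, $4  →  {$0:0, $1:65530, $2:13, $3:4, $4:5}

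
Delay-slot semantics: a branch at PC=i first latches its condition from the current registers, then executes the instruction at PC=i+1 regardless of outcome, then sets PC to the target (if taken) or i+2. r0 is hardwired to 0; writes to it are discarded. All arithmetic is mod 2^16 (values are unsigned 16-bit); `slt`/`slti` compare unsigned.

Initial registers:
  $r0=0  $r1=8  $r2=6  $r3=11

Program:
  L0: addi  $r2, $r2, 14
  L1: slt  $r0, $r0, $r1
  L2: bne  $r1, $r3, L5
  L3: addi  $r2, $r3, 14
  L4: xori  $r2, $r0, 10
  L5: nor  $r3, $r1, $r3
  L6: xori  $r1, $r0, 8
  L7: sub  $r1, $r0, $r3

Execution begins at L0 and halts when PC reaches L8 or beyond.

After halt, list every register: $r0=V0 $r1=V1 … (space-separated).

$r0=0 $r1=12 $r2=25 $r3=65524

[0] addi  $r2, $r2, 14  →  {$r0:0, $r1:8, $r2:20, $r3:11}
[1] slt  $r0, $r0, $r1  →  {$r0:0, $r1:8, $r2:20, $r3:11}
[2] bne  $r1, $r3, L5  →  {$r0:0, $r1:8, $r2:20, $r3:11}  ⟨branch taken⟩
[3] addi  $r2, $r3, 14  →  {$r0:0, $r1:8, $r2:25, $r3:11}
[5] nor  $r3, $r1, $r3  →  {$r0:0, $r1:8, $r2:25, $r3:65524}
[6] xori  $r1, $r0, 8  →  {$r0:0, $r1:8, $r2:25, $r3:65524}
[7] sub  $r1, $r0, $r3  →  {$r0:0, $r1:12, $r2:25, $r3:65524}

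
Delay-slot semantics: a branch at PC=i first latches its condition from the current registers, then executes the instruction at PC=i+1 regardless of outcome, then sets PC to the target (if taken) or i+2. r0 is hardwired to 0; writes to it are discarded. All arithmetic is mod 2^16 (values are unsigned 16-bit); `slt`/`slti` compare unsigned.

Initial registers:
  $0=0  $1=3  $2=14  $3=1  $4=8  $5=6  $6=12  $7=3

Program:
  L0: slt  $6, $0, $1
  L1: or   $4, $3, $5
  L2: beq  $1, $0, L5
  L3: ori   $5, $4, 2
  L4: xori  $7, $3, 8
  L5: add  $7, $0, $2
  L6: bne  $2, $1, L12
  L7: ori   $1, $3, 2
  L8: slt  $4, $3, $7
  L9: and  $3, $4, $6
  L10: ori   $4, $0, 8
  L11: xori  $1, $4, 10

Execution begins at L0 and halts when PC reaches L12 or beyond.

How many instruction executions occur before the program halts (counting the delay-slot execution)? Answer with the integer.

8

PC=0  slt  $6, $0, $1        | $0=0 $1=3 $2=14 $3=1 $4=8 $5=6 $6=1 $7=3
PC=1  or   $4, $3, $5        | $0=0 $1=3 $2=14 $3=1 $4=7 $5=6 $6=1 $7=3
PC=2  beq  $1, $0, L5        | $0=0 $1=3 $2=14 $3=1 $4=7 $5=6 $6=1 $7=3  [not taken]
PC=3  ori   $5, $4, 2        | $0=0 $1=3 $2=14 $3=1 $4=7 $5=7 $6=1 $7=3
PC=4  xori  $7, $3, 8        | $0=0 $1=3 $2=14 $3=1 $4=7 $5=7 $6=1 $7=9
PC=5  add  $7, $0, $2        | $0=0 $1=3 $2=14 $3=1 $4=7 $5=7 $6=1 $7=14
PC=6  bne  $2, $1, L12       | $0=0 $1=3 $2=14 $3=1 $4=7 $5=7 $6=1 $7=14  [TAKEN]
PC=7  ori   $1, $3, 2        | $0=0 $1=3 $2=14 $3=1 $4=7 $5=7 $6=1 $7=14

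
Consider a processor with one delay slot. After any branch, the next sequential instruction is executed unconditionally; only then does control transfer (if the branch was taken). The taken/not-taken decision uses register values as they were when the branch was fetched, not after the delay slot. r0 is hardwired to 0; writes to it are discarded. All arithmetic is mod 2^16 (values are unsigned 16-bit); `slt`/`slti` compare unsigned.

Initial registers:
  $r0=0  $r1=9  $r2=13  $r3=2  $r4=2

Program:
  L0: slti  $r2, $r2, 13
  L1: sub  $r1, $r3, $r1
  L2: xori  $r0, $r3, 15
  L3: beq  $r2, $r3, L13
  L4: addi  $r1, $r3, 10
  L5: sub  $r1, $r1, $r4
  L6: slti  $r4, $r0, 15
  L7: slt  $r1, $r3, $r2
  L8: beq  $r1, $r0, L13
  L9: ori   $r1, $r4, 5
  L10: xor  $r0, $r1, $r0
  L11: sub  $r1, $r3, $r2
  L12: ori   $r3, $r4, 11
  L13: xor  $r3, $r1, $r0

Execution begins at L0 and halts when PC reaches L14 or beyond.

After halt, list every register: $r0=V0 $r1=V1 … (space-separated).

$r0=0 $r1=5 $r2=0 $r3=5 $r4=1

  step pc=0: slti  $r2, $r2, 13  regs=(0,9,0,2,2)
  step pc=1: sub  $r1, $r3, $r1  regs=(0,65529,0,2,2)
  step pc=2: xori  $r0, $r3, 15  regs=(0,65529,0,2,2)
  step pc=3: beq  $r2, $r3, L13  cond=F  regs=(0,65529,0,2,2)
  step pc=4: addi  $r1, $r3, 10  regs=(0,12,0,2,2)
  step pc=5: sub  $r1, $r1, $r4  regs=(0,10,0,2,2)
  step pc=6: slti  $r4, $r0, 15  regs=(0,10,0,2,1)
  step pc=7: slt  $r1, $r3, $r2  regs=(0,0,0,2,1)
  step pc=8: beq  $r1, $r0, L13  cond=T  regs=(0,0,0,2,1)
  step pc=9: ori   $r1, $r4, 5  regs=(0,5,0,2,1)
  step pc=13: xor  $r3, $r1, $r0  regs=(0,5,0,5,1)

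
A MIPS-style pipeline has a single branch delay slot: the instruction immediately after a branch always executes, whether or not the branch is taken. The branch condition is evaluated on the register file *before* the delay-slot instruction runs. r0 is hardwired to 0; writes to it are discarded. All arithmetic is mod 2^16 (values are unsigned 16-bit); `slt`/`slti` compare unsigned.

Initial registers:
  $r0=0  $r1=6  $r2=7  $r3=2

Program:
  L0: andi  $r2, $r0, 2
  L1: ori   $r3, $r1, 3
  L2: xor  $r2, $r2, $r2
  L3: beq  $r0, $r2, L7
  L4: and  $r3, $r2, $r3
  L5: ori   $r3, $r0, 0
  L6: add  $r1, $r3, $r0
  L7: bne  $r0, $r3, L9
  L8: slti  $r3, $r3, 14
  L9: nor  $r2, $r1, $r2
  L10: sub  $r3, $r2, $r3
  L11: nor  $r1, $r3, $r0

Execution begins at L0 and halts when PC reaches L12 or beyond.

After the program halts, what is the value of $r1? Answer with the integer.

7

#0 andi  $r2, $r0, 2 ; 0/6/0/2
#1 ori   $r3, $r1, 3 ; 0/6/0/7
#2 xor  $r2, $r2, $r2 ; 0/6/0/7
#3 beq  $r0, $r2, L7 ; 0/6/0/7 ; →target
#4 and  $r3, $r2, $r3 ; 0/6/0/0
#7 bne  $r0, $r3, L9 ; 0/6/0/0 ; →fallthru
#8 slti  $r3, $r3, 14 ; 0/6/0/1
#9 nor  $r2, $r1, $r2 ; 0/6/65529/1
#10 sub  $r3, $r2, $r3 ; 0/6/65529/65528
#11 nor  $r1, $r3, $r0 ; 0/7/65529/65528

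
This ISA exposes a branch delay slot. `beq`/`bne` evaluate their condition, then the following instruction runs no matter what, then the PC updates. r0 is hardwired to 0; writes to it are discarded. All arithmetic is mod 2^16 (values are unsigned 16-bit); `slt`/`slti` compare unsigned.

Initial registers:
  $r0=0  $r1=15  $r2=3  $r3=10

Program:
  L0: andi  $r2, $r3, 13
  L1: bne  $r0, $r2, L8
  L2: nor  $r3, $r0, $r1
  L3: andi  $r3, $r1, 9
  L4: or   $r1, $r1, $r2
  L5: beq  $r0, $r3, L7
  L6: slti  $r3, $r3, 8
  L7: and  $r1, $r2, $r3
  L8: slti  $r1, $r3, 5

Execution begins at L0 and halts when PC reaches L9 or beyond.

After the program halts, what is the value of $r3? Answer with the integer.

65520

#0 andi  $r2, $r3, 13 ; 0/15/8/10
#1 bne  $r0, $r2, L8 ; 0/15/8/10 ; →target
#2 nor  $r3, $r0, $r1 ; 0/15/8/65520
#8 slti  $r1, $r3, 5 ; 0/0/8/65520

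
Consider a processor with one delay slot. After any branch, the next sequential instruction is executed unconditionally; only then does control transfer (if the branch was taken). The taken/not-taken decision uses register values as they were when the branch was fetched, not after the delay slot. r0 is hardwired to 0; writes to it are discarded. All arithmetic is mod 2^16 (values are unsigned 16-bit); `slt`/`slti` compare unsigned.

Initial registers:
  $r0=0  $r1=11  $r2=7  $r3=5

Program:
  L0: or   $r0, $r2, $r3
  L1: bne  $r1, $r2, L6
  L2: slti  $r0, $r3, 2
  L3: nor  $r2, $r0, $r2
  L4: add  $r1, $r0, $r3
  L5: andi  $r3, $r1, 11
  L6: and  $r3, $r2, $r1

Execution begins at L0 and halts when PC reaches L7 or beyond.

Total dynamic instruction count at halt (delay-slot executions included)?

  step pc=0: or   $r0, $r2, $r3  regs=(0,11,7,5)
  step pc=1: bne  $r1, $r2, L6  cond=T  regs=(0,11,7,5)
  step pc=2: slti  $r0, $r3, 2  regs=(0,11,7,5)
  step pc=6: and  $r3, $r2, $r1  regs=(0,11,7,3)

4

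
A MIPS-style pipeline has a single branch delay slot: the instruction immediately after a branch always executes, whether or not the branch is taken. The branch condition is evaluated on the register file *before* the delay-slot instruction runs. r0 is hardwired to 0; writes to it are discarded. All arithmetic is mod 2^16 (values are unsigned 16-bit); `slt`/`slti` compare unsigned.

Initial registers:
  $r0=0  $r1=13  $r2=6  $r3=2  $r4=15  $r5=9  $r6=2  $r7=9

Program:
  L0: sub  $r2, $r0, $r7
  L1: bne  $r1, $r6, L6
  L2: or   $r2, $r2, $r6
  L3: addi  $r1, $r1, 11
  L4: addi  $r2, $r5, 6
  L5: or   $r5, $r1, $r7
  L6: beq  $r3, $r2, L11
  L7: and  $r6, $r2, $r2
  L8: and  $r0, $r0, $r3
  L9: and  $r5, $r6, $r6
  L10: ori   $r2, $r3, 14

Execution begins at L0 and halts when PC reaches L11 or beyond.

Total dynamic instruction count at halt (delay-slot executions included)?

8

[0] sub  $r2, $r0, $r7  →  {$r0:0, $r1:13, $r2:65527, $r3:2, $r4:15, $r5:9, $r6:2, $r7:9}
[1] bne  $r1, $r6, L6  →  {$r0:0, $r1:13, $r2:65527, $r3:2, $r4:15, $r5:9, $r6:2, $r7:9}  ⟨branch taken⟩
[2] or   $r2, $r2, $r6  →  {$r0:0, $r1:13, $r2:65527, $r3:2, $r4:15, $r5:9, $r6:2, $r7:9}
[6] beq  $r3, $r2, L11  →  {$r0:0, $r1:13, $r2:65527, $r3:2, $r4:15, $r5:9, $r6:2, $r7:9}  ⟨branch fallthrough⟩
[7] and  $r6, $r2, $r2  →  {$r0:0, $r1:13, $r2:65527, $r3:2, $r4:15, $r5:9, $r6:65527, $r7:9}
[8] and  $r0, $r0, $r3  →  {$r0:0, $r1:13, $r2:65527, $r3:2, $r4:15, $r5:9, $r6:65527, $r7:9}
[9] and  $r5, $r6, $r6  →  {$r0:0, $r1:13, $r2:65527, $r3:2, $r4:15, $r5:65527, $r6:65527, $r7:9}
[10] ori   $r2, $r3, 14  →  {$r0:0, $r1:13, $r2:14, $r3:2, $r4:15, $r5:65527, $r6:65527, $r7:9}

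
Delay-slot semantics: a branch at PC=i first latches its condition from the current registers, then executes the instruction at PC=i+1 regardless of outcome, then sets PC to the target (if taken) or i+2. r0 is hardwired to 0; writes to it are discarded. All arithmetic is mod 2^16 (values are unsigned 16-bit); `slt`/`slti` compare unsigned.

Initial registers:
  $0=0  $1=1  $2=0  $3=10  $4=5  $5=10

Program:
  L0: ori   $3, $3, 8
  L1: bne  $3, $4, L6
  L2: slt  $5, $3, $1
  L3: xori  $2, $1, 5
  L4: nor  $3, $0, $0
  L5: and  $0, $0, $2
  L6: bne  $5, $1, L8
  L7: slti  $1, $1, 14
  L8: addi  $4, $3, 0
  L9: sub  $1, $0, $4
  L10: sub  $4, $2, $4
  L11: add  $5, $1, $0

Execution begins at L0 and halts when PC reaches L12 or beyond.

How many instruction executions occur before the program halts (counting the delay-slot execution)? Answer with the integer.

9

[0] ori   $3, $3, 8  →  {$0:0, $1:1, $2:0, $3:10, $4:5, $5:10}
[1] bne  $3, $4, L6  →  {$0:0, $1:1, $2:0, $3:10, $4:5, $5:10}  ⟨branch taken⟩
[2] slt  $5, $3, $1  →  {$0:0, $1:1, $2:0, $3:10, $4:5, $5:0}
[6] bne  $5, $1, L8  →  {$0:0, $1:1, $2:0, $3:10, $4:5, $5:0}  ⟨branch taken⟩
[7] slti  $1, $1, 14  →  {$0:0, $1:1, $2:0, $3:10, $4:5, $5:0}
[8] addi  $4, $3, 0  →  {$0:0, $1:1, $2:0, $3:10, $4:10, $5:0}
[9] sub  $1, $0, $4  →  {$0:0, $1:65526, $2:0, $3:10, $4:10, $5:0}
[10] sub  $4, $2, $4  →  {$0:0, $1:65526, $2:0, $3:10, $4:65526, $5:0}
[11] add  $5, $1, $0  →  {$0:0, $1:65526, $2:0, $3:10, $4:65526, $5:65526}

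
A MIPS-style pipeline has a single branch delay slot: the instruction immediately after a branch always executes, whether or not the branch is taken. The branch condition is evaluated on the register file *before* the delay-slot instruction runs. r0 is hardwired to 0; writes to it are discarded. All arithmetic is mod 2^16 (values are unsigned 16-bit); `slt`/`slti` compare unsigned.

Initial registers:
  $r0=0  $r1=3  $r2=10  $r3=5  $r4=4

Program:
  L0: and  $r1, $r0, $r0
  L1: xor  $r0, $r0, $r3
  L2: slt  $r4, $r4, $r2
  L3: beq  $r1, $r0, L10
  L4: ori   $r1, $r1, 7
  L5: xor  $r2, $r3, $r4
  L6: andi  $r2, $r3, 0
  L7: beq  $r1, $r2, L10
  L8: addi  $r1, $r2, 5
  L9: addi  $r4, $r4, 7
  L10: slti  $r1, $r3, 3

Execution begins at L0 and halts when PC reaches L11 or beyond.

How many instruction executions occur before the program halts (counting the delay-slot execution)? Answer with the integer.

[0] and  $r1, $r0, $r0  →  {$r0:0, $r1:0, $r2:10, $r3:5, $r4:4}
[1] xor  $r0, $r0, $r3  →  {$r0:0, $r1:0, $r2:10, $r3:5, $r4:4}
[2] slt  $r4, $r4, $r2  →  {$r0:0, $r1:0, $r2:10, $r3:5, $r4:1}
[3] beq  $r1, $r0, L10  →  {$r0:0, $r1:0, $r2:10, $r3:5, $r4:1}  ⟨branch taken⟩
[4] ori   $r1, $r1, 7  →  {$r0:0, $r1:7, $r2:10, $r3:5, $r4:1}
[10] slti  $r1, $r3, 3  →  {$r0:0, $r1:0, $r2:10, $r3:5, $r4:1}

6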